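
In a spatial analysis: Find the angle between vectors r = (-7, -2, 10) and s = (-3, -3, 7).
r·s = 97, |r|² = 153, |s|² = 67
cos θ = 97/√10251 ≈ 0.9581
θ ≈ 16.65°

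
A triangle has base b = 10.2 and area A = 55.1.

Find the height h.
A = ½bh  →  h = 2A/b
h = 2·55.1/10.2 = 10.8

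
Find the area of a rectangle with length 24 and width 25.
Area = length * width
Area = 24 * 25
Area = 600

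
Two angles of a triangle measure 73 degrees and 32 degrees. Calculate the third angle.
Sum of angles in a triangle = 180 degrees
Third angle = 180 - 73 - 32
Third angle = 75 degrees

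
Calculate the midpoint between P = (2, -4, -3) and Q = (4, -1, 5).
Midpoint = ((2+4)/2, (-4-1)/2, (-3+5)/2) = (3, -2.5, 1)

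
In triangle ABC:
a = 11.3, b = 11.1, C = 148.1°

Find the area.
Using A = ½ab·sin(C):
A = ½·11.3·11.1·sin(148.1°) = ½·125.43·0.528438 = 33.14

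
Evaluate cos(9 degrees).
cos(9 degrees) = 0.9877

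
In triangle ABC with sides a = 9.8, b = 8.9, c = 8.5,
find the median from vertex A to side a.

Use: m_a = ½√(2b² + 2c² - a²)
m_a = ½√(2·8.9² + 2·8.5² - 9.8²)
m_a = ½√(158.42 + 144.5 - 96.04) = ½√206.88 = 7.192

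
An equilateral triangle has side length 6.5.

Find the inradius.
For an equilateral triangle, r = s/(2√3) where s is the side.
r = 6.5/(2√3) = 6.5/3.464102 = 1.876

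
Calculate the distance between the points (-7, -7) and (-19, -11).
Using the distance formula: d = sqrt((x₂-x₁)² + (y₂-y₁)²)
dx = (-19) - (-7) = -12
dy = (-11) - (-7) = -4
d = sqrt((-12)² + (-4)²) = sqrt(144 + 16) = sqrt(160) = 12.65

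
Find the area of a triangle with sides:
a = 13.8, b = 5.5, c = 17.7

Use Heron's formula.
s = (a+b+c)/2 = (13.8+5.5+17.7)/2 = 18.5
A = √(s(s-a)(s-b)(s-c)) = √(18.5·4.7·13·0.8)
A = √904.28 = 30.07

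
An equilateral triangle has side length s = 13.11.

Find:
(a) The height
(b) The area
(a) Height h = s·√3/2 = 13.11·√3/2 = 11.35
(b) Area = (√3/4)·s² = (√3/4)·13.11² = (√3/4)·171.872 = 74.42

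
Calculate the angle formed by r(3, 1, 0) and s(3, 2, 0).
r·s = 11, |r|² = 10, |s|² = 13
cos θ = 11/√130 ≈ 0.9648
θ ≈ 15.26°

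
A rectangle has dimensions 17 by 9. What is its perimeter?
Perimeter = 2 * (length + width)
Perimeter = 2 * (17 + 9)
Perimeter = 2 * 26
Perimeter = 52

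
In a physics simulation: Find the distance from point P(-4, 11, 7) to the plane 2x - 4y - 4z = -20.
d = |2(-4) + (-4)(11) + (-4)(7) - (-20)| / √(2² + (-4)² + (-4)²) = 60/√36 = 10.0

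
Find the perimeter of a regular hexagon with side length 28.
Perimeter = number of sides * side length
Perimeter = 6 * 28
Perimeter = 168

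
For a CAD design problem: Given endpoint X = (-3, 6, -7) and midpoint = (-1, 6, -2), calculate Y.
Y = (2×(-1) - (-3), 2×6 - 6, 2×(-2) - (-7)) = (1, 6, 3)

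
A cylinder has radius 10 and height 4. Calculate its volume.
Volume = pi * r² * h
Volume = pi * 10² * 4
Volume = pi * 100 * 4
Volume = pi * 400
Volume = 1256.64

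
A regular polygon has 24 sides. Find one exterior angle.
Exterior angle of a regular n-gon = 360/n
Exterior angle = 360/24
Exterior angle = 15 degrees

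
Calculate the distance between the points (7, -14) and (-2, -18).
Using the distance formula: d = sqrt((x₂-x₁)² + (y₂-y₁)²)
dx = (-2) - 7 = -9
dy = (-18) - (-14) = -4
d = sqrt((-9)² + (-4)²) = sqrt(81 + 16) = sqrt(97) = 9.85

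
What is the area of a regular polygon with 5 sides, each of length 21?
For a regular 5-gon with side length s = 21:
Apothem a = s / (2*tan(pi/5)) = 21 / (2*tan(pi/5)) ≈ 14.452
Perimeter P = 5 * 21 = 105
Area = (1/2) * P * a = (1/2) * 105 * 14.452 = 758.73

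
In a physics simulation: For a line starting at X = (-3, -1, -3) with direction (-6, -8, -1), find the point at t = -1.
P(-1) = (-3 + (-6)(-1), -1 + (-8)(-1), -3 + (-1)(-1)) = (3, 7, -2)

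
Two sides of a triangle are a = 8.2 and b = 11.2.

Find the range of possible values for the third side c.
By the triangle inequality: |a - b| < c < a + b
|8.2 - 11.2| < c < 8.2 + 11.2
3 < c < 19.4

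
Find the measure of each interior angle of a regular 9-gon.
Interior angle of a regular n-gon = (n-2)*180/n
Interior angle = (9-2)*180/9
Interior angle = 7*180/9
Interior angle = 1260/9
Interior angle = 140 degrees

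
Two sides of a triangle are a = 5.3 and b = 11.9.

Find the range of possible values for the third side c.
By the triangle inequality: |a - b| < c < a + b
|5.3 - 11.9| < c < 5.3 + 11.9
6.6 < c < 17.2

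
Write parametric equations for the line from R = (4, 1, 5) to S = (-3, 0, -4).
Direction vector d = S - R = (-7, -1, -9)
x = 4 - 7t, y = 1 - t, z = 5 - 9t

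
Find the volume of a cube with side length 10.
Volume = s³
Volume = 10³
Volume = 1000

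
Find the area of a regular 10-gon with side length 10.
For a regular 10-gon with side length s = 10:
Apothem a = s / (2*tan(pi/10)) = 10 / (2*tan(pi/10)) ≈ 15.3884
Perimeter P = 10 * 10 = 100
Area = (1/2) * P * a = (1/2) * 100 * 15.3884 = 769.42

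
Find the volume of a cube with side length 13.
Volume = s³
Volume = 13³
Volume = 2197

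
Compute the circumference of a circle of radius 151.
Circumference = 2 * pi * r
Circumference = 2 * pi * 151
Circumference = 948.76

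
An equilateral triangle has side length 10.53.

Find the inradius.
For an equilateral triangle, r = s/(2√3) where s is the side.
r = 10.53/(2√3) = 10.53/3.464102 = 3.04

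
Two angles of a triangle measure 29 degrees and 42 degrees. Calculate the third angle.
Sum of angles in a triangle = 180 degrees
Third angle = 180 - 29 - 42
Third angle = 109 degrees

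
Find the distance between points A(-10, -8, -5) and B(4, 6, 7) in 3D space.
d = √[(14)² + (14)² + (12)²] = √536 = 23.15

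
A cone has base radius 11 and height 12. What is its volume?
Volume = (1/3) * pi * r² * h
Volume = (1/3) * pi * 11² * 12
Volume = (1/3) * pi * 121 * 12
Volume = (1/3) * pi * 1452
Volume = 1520.53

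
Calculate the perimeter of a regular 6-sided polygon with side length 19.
Perimeter = number of sides * side length
Perimeter = 6 * 19
Perimeter = 114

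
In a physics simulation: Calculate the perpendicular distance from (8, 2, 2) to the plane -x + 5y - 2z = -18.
d = |(-1)(8) + 5(2) + (-2)(2) - (-18)| / √((-1)² + 5² + (-2)²) = 16/√30 = 2.921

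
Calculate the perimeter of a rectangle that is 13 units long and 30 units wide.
Perimeter = 2 * (length + width)
Perimeter = 2 * (13 + 30)
Perimeter = 2 * 43
Perimeter = 86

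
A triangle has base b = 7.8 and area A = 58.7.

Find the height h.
A = ½bh  →  h = 2A/b
h = 2·58.7/7.8 = 15.05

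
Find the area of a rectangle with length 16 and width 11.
Area = length * width
Area = 16 * 11
Area = 176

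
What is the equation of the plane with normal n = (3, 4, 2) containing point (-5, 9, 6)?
d = n·P = (3)(-5) + (4)(9) + (2)(6) = 33
Plane: 3x + 4y + 2z = 33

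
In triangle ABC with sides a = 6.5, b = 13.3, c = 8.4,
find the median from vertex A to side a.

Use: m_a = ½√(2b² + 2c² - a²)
m_a = ½√(2·13.3² + 2·8.4² - 6.5²)
m_a = ½√(353.78 + 141.12 - 42.25) = ½√452.65 = 10.64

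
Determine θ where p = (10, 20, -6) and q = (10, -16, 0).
p·q = -220, |p|² = 536, |q|² = 356
cos θ = -220/√190816 ≈ -0.5036
θ ≈ 120.2°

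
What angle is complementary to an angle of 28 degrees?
Complementary angles sum to 90 degrees.
Other angle = 90 - 28
Other angle = 62 degrees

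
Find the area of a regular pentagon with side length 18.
For a regular 5-gon with side length s = 18:
Apothem a = s / (2*tan(pi/5)) = 18 / (2*tan(pi/5)) ≈ 12.3874
Perimeter P = 5 * 18 = 90
Area = (1/2) * P * a = (1/2) * 90 * 12.3874 = 557.43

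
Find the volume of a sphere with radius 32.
Volume = (4/3) * pi * r³
Volume = (4/3) * pi * 32³
Volume = (4/3) * pi * 32768
Volume = 137258.28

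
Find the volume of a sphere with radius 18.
Volume = (4/3) * pi * r³
Volume = (4/3) * pi * 18³
Volume = (4/3) * pi * 5832
Volume = 24429.02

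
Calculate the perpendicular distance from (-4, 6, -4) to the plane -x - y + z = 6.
d = |(-1)(-4) + (-1)(6) + 1(-4) - (6)| / √((-1)² + (-1)² + 1²) = 12/√3 = 6.928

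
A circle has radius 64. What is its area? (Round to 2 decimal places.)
Area = pi * r²
Area = pi * 64²
Area = pi * 4096
Area = 12867.96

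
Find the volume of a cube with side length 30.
Volume = s³
Volume = 30³
Volume = 27000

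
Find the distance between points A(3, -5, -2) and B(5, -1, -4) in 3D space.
d = √[(2)² + (4)² + (-2)²] = √24 = 4.899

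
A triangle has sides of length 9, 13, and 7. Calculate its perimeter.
Perimeter = sum of all sides
Perimeter = 9 + 13 + 7
Perimeter = 29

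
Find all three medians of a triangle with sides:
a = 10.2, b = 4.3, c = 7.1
Using m_x = ½√(2y² + 2z² - x²):
m_a = ½√(2·4.3² + 2·7.1² - 10.2²) = ½√33.76 = 2.905
m_b = ½√(2·10.2² + 2·7.1² - 4.3²) = ½√290.41 = 8.521
m_c = ½√(2·10.2² + 2·4.3² - 7.1²) = ½√194.65 = 6.976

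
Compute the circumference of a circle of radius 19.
Circumference = 2 * pi * r
Circumference = 2 * pi * 19
Circumference = 119.38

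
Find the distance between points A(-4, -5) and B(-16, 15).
Using the distance formula: d = sqrt((x₂-x₁)² + (y₂-y₁)²)
dx = (-16) - (-4) = -12
dy = 15 - (-5) = 20
d = sqrt((-12)² + 20²) = sqrt(144 + 400) = sqrt(544) = 23.32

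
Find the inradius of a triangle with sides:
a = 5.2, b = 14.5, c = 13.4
s = (a+b+c)/2 = (5.2+14.5+13.4)/2 = 16.55
Area = √(s(s-a)(s-b)(s-c)) = √(16.55·11.35·2.05·3.15) = 34.828
r = Area/s = 34.828/16.55 = 2.104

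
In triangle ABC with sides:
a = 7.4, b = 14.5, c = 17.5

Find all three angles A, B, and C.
By the law of cosines:
cos(A) = (b² + c² - a²)/(2bc) = 0.909833  →  A = 24.52°
cos(B) = (a² + c² - b²)/(2ac) = 0.582085  →  B = 54.4°
cos(C) = (a² + b² - c²)/(2ab) = -0.192171  →  C = 101.1°
Check: A + B + C = 180.0° ✓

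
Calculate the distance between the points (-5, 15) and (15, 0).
Using the distance formula: d = sqrt((x₂-x₁)² + (y₂-y₁)²)
dx = 15 - (-5) = 20
dy = 0 - 15 = -15
d = sqrt(20² + (-15)²) = sqrt(400 + 225) = sqrt(625) = 25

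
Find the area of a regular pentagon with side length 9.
For a regular 5-gon with side length s = 9:
Apothem a = s / (2*tan(pi/5)) = 9 / (2*tan(pi/5)) ≈ 6.1937
Perimeter P = 5 * 9 = 45
Area = (1/2) * P * a = (1/2) * 45 * 6.1937 = 139.36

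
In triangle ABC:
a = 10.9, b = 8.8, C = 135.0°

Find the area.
Using A = ½ab·sin(C):
A = ½·10.9·8.8·sin(135.0°) = ½·95.92·0.707107 = 33.91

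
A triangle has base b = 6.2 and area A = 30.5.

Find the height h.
A = ½bh  →  h = 2A/b
h = 2·30.5/6.2 = 9.839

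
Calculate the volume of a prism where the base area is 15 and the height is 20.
Volume = base area * height
Volume = 15 * 20
Volume = 300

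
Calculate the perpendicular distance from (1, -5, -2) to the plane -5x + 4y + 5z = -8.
d = |(-5)(1) + 4(-5) + 5(-2) - (-8)| / √((-5)² + 4² + 5²) = 27/√66 = 3.323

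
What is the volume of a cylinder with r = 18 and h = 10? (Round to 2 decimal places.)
Volume = pi * r² * h
Volume = pi * 18² * 10
Volume = pi * 324 * 10
Volume = pi * 3240
Volume = 10178.76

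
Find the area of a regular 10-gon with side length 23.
For a regular 10-gon with side length s = 23:
Apothem a = s / (2*tan(pi/10)) = 23 / (2*tan(pi/10)) ≈ 35.3934
Perimeter P = 10 * 23 = 230
Area = (1/2) * P * a = (1/2) * 230 * 35.3934 = 4070.24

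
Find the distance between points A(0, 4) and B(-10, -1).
Using the distance formula: d = sqrt((x₂-x₁)² + (y₂-y₁)²)
dx = (-10) - 0 = -10
dy = (-1) - 4 = -5
d = sqrt((-10)² + (-5)²) = sqrt(100 + 25) = sqrt(125) = 11.18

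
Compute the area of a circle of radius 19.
Area = pi * r²
Area = pi * 19²
Area = pi * 361
Area = 1134.11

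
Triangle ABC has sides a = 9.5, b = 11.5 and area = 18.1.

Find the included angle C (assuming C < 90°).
Area = ½ab·sin(C)  →  sin(C) = 2·Area/(ab)
sin(C) = 2·18.1/(9.5·11.5) = 0.331350
C = arcsin(0.331350) = 19.35°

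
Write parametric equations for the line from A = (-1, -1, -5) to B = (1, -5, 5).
Direction vector d = B - A = (2, -4, 10)
x = -1 + 2t, y = -1 - 4t, z = -5 + 10t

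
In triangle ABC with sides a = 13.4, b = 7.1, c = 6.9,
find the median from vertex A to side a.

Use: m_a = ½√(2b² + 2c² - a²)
m_a = ½√(2·7.1² + 2·6.9² - 13.4²)
m_a = ½√(100.82 + 95.22 - 179.56) = ½√16.48 = 2.03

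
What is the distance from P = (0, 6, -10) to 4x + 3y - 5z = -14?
d = |4(0) + 3(6) + (-5)(-10) - (-14)| / √(4² + 3² + (-5)²) = 82/√50 = 11.6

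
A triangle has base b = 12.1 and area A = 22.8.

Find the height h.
A = ½bh  →  h = 2A/b
h = 2·22.8/12.1 = 3.769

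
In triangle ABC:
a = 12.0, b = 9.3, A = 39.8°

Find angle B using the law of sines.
sin(B)/b = sin(A)/a
sin(B) = b·sin(A)/a = 9.3·sin(39.8°)/12.0 = 0.496085
B = arcsin(0.496085) = 29.74°  (b ≤ a, so B ≤ A and the acute solution is unique)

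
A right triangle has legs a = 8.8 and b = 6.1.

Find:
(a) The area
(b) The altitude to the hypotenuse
(a) Area = ½ab = ½·8.8·6.1 = 26.84
(b) Hypotenuse c = √(8.8² + 6.1²) = √114.65 = 10.7075
    Area = ½·c·h_c  →  h_c = 2·Area/c = 2·26.84/10.7075 = 5.013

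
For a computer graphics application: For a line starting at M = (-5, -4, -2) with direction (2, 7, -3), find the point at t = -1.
P(-1) = (-5 + 2(-1), -4 + 7(-1), -2 + (-3)(-1)) = (-7, -11, 1)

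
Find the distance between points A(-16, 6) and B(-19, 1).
Using the distance formula: d = sqrt((x₂-x₁)² + (y₂-y₁)²)
dx = (-19) - (-16) = -3
dy = 1 - 6 = -5
d = sqrt((-3)² + (-5)²) = sqrt(9 + 25) = sqrt(34) = 5.83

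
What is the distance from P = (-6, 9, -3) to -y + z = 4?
d = |0(-6) + (-1)(9) + 1(-3) - (4)| / √(0² + (-1)² + 1²) = 16/√2 = 11.31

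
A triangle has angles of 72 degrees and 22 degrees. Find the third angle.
Sum of angles in a triangle = 180 degrees
Third angle = 180 - 72 - 22
Third angle = 86 degrees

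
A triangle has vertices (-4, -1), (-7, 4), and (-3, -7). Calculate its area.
Using the coordinate formula: Area = (1/2)|x₁(y₂-y₃) + x₂(y₃-y₁) + x₃(y₁-y₂)|
Area = (1/2)|(-4)(4-(-7)) + (-7)((-7)-(-1)) + (-3)((-1)-4)|
Area = (1/2)|(-4)*11 + (-7)*(-6) + (-3)*(-5)|
Area = (1/2)|(-44) + 42 + 15|
Area = (1/2)*13 = 6.50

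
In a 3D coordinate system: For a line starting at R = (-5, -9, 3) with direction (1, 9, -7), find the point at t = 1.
P(1) = (-5 + 1(1), -9 + 9(1), 3 + (-7)(1)) = (-4, 0, -4)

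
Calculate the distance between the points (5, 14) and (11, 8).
Using the distance formula: d = sqrt((x₂-x₁)² + (y₂-y₁)²)
dx = 11 - 5 = 6
dy = 8 - 14 = -6
d = sqrt(6² + (-6)²) = sqrt(36 + 36) = sqrt(72) = 8.49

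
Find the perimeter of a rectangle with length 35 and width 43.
Perimeter = 2 * (length + width)
Perimeter = 2 * (35 + 43)
Perimeter = 2 * 78
Perimeter = 156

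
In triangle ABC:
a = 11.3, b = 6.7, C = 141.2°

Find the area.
Using A = ½ab·sin(C):
A = ½·11.3·6.7·sin(141.2°) = ½·75.71·0.626604 = 23.72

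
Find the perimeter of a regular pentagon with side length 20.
Perimeter = number of sides * side length
Perimeter = 5 * 20
Perimeter = 100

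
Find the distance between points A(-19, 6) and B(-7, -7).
Using the distance formula: d = sqrt((x₂-x₁)² + (y₂-y₁)²)
dx = (-7) - (-19) = 12
dy = (-7) - 6 = -13
d = sqrt(12² + (-13)²) = sqrt(144 + 169) = sqrt(313) = 17.69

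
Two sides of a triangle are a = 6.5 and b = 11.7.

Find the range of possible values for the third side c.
By the triangle inequality: |a - b| < c < a + b
|6.5 - 11.7| < c < 6.5 + 11.7
5.2 < c < 18.2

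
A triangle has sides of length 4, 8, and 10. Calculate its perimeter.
Perimeter = sum of all sides
Perimeter = 4 + 8 + 10
Perimeter = 22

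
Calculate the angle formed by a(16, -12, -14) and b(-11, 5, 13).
a·b = -418, |a|² = 596, |b|² = 315
cos θ = -418/√187740 ≈ -0.9647
θ ≈ 164.7°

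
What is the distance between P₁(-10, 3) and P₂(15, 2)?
Using the distance formula: d = sqrt((x₂-x₁)² + (y₂-y₁)²)
dx = 15 - (-10) = 25
dy = 2 - 3 = -1
d = sqrt(25² + (-1)²) = sqrt(625 + 1) = sqrt(626) = 25.02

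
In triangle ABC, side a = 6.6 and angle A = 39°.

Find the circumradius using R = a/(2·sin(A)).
R = a/(2·sin(A)) = 6.6/(2·sin(39°))
R = 6.6/(2·0.629320) = 6.6/1.258641 = 5.244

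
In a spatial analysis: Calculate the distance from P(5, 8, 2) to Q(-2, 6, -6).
d = √[(-7)² + (-2)² + (-8)²] = √117 = 10.82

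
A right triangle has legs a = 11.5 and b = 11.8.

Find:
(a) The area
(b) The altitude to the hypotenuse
(a) Area = ½ab = ½·11.5·11.8 = 67.85
(b) Hypotenuse c = √(11.5² + 11.8²) = √271.49 = 16.477
    Area = ½·c·h_c  →  h_c = 2·Area/c = 2·67.85/16.477 = 8.236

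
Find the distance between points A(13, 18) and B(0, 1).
Using the distance formula: d = sqrt((x₂-x₁)² + (y₂-y₁)²)
dx = 0 - 13 = -13
dy = 1 - 18 = -17
d = sqrt((-13)² + (-17)²) = sqrt(169 + 289) = sqrt(458) = 21.40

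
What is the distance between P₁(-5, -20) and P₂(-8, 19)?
Using the distance formula: d = sqrt((x₂-x₁)² + (y₂-y₁)²)
dx = (-8) - (-5) = -3
dy = 19 - (-20) = 39
d = sqrt((-3)² + 39²) = sqrt(9 + 1521) = sqrt(1530) = 39.12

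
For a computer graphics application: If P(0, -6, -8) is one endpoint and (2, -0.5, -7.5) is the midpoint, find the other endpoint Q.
Q = (2×2 - 0, 2×(-0.5) - (-6), 2×(-7.5) - (-8)) = (4, 5, -7)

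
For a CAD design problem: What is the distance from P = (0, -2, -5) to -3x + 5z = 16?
d = |(-3)(0) + 0(-2) + 5(-5) - (16)| / √((-3)² + 0² + 5²) = 41/√34 = 7.031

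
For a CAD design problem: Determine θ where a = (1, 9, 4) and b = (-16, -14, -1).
a·b = -146, |a|² = 98, |b|² = 453
cos θ = -146/√44394 ≈ -0.6929
θ ≈ 133.9°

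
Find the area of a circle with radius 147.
Area = pi * r²
Area = pi * 147²
Area = pi * 21609
Area = 67886.68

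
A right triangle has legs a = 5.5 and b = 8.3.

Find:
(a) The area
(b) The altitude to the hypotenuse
(a) Area = ½ab = ½·5.5·8.3 = 22.825
(b) Hypotenuse c = √(5.5² + 8.3²) = √99.14 = 9.95691
    Area = ½·c·h_c  →  h_c = 2·Area/c = 2·22.825/9.95691 = 4.585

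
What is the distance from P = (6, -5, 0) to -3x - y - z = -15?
d = |(-3)(6) + (-1)(-5) + (-1)(0) - (-15)| / √((-3)² + (-1)² + (-1)²) = 2/√11 = 0.603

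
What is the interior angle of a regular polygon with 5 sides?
Interior angle of a regular n-gon = (n-2)*180/n
Interior angle = (5-2)*180/5
Interior angle = 3*180/5
Interior angle = 540/5
Interior angle = 108 degrees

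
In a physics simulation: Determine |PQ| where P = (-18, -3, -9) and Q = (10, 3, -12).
d = √[(28)² + (6)² + (-3)²] = √829 = 28.79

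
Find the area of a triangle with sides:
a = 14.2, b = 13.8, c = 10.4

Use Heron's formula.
s = (a+b+c)/2 = (14.2+13.8+10.4)/2 = 19.2
A = √(s(s-a)(s-b)(s-c)) = √(19.2·5·5.4·8.8)
A = √4561.92 = 67.54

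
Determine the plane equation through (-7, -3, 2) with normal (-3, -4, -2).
d = n·P = (-3)(-7) + (-4)(-3) + (-2)(2) = 29
Plane: -3x - 4y - 2z = 29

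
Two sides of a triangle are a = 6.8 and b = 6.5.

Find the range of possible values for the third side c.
By the triangle inequality: |a - b| < c < a + b
|6.8 - 6.5| < c < 6.8 + 6.5
0.3 < c < 13.3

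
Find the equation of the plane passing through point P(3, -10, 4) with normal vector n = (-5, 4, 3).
d = n·P = (-5)(3) + (4)(-10) + (3)(4) = -43
Plane: -5x + 4y + 3z = -43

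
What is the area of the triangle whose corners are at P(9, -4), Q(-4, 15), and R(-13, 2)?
Using the coordinate formula: Area = (1/2)|x₁(y₂-y₃) + x₂(y₃-y₁) + x₃(y₁-y₂)|
Area = (1/2)|9(15-2) + (-4)(2-(-4)) + (-13)((-4)-15)|
Area = (1/2)|9*13 + (-4)*6 + (-13)*(-19)|
Area = (1/2)|117 + (-24) + 247|
Area = (1/2)*340 = 170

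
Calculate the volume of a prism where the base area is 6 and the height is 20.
Volume = base area * height
Volume = 6 * 20
Volume = 120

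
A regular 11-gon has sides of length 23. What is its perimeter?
Perimeter = number of sides * side length
Perimeter = 11 * 23
Perimeter = 253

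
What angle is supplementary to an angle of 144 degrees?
Supplementary angles sum to 180 degrees.
Other angle = 180 - 144
Other angle = 36 degrees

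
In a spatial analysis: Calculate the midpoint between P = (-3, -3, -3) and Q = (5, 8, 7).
Midpoint = ((-3+5)/2, (-3+8)/2, (-3+7)/2) = (1, 2.5, 2)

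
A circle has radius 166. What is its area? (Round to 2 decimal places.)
Area = pi * r²
Area = pi * 166²
Area = pi * 27556
Area = 86569.73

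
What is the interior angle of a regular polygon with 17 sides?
Interior angle of a regular n-gon = (n-2)*180/n
Interior angle = (17-2)*180/17
Interior angle = 15*180/17
Interior angle = 2700/17
Interior angle = 158.82 degrees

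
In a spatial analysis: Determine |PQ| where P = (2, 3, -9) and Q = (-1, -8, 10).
d = √[(-3)² + (-11)² + (19)²] = √491 = 22.16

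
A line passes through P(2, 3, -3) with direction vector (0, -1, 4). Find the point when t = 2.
P(2) = (2 + 0(2), 3 + (-1)(2), -3 + 4(2)) = (2, 1, 5)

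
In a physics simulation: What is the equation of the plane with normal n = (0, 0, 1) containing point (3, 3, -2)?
d = n·P = (0)(3) + (0)(3) + (1)(-2) = -2
Plane: z = -2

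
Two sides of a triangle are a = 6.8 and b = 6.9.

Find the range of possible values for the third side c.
By the triangle inequality: |a - b| < c < a + b
|6.8 - 6.9| < c < 6.8 + 6.9
0.1 < c < 13.7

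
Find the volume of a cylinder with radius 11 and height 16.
Volume = pi * r² * h
Volume = pi * 11² * 16
Volume = pi * 121 * 16
Volume = pi * 1936
Volume = 6082.12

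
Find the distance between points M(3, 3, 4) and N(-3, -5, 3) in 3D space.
d = √[(-6)² + (-8)² + (-1)²] = √101 = 10.05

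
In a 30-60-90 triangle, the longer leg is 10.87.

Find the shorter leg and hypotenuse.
In a 30-60-90 triangle, sides are in ratio 1 : √3 : 2.
Long leg = short leg·√3  →  short leg = 10.87/√3 = 6.276
Hypotenuse = 2·(short leg) = 2·10.87/√3 = 12.55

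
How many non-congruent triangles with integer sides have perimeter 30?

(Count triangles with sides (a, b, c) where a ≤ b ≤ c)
With a ≤ b ≤ c and a + b + c = 30, the triangle inequality a + b > c gives c < 30/2, so c ≤ 14.
Iterate a from 1 to ⌊p/3⌋ = 10; for each a, b ranges from a to ⌊(p−a)/2⌋ with c = p − a − b, keeping only c ≥ b.
Triples: (2, 14, 14), (3, 13, 14), (4, 12, 14), …
Count = 19 triangles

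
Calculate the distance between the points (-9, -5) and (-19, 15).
Using the distance formula: d = sqrt((x₂-x₁)² + (y₂-y₁)²)
dx = (-19) - (-9) = -10
dy = 15 - (-5) = 20
d = sqrt((-10)² + 20²) = sqrt(100 + 400) = sqrt(500) = 22.36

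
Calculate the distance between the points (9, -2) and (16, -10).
Using the distance formula: d = sqrt((x₂-x₁)² + (y₂-y₁)²)
dx = 16 - 9 = 7
dy = (-10) - (-2) = -8
d = sqrt(7² + (-8)²) = sqrt(49 + 64) = sqrt(113) = 10.63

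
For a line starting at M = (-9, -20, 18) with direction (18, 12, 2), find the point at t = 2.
P(2) = (-9 + 18(2), -20 + 12(2), 18 + 2(2)) = (27, 4, 22)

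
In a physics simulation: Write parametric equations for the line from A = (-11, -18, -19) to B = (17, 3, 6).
Direction vector d = B - A = (28, 21, 25)
x = -11 + 28t, y = -18 + 21t, z = -19 + 25t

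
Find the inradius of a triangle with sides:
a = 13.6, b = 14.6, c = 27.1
s = (a+b+c)/2 = (13.6+14.6+27.1)/2 = 27.65
Area = √(s(s-a)(s-b)(s-c)) = √(27.65·14.05·13.05·0.55) = 52.8047
r = Area/s = 52.8047/27.65 = 1.91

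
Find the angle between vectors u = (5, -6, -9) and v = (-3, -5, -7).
u·v = 78, |u|² = 142, |v|² = 83
cos θ = 78/√11786 ≈ 0.7185
θ ≈ 44.07°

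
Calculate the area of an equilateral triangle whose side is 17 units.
Area = (sqrt(3)/4) * s²
Area = (sqrt(3)/4) * 17²
Area = (sqrt(3)/4) * 289
Area = 125.14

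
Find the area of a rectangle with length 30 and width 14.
Area = length * width
Area = 30 * 14
Area = 420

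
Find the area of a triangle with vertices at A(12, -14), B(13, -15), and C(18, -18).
Using the coordinate formula: Area = (1/2)|x₁(y₂-y₃) + x₂(y₃-y₁) + x₃(y₁-y₂)|
Area = (1/2)|12((-15)-(-18)) + 13((-18)-(-14)) + 18((-14)-(-15))|
Area = (1/2)|12*3 + 13*(-4) + 18*1|
Area = (1/2)|36 + (-52) + 18|
Area = (1/2)*2 = 1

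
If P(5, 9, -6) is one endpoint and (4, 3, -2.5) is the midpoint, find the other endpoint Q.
Q = (2×4 - 5, 2×3 - 9, 2×(-2.5) - (-6)) = (3, -3, 1)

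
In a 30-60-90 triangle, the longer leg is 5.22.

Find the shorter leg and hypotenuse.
In a 30-60-90 triangle, sides are in ratio 1 : √3 : 2.
Long leg = short leg·√3  →  short leg = 5.22/√3 = 3.014
Hypotenuse = 2·(short leg) = 2·5.22/√3 = 6.028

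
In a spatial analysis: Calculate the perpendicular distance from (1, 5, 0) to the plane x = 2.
d = |1(1) + 0(5) + 0(0) - (2)| / √(1² + 0² + 0²) = 1/√1 = 1.0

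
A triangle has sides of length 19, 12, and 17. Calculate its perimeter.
Perimeter = sum of all sides
Perimeter = 19 + 12 + 17
Perimeter = 48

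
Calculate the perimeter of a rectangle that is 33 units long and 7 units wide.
Perimeter = 2 * (length + width)
Perimeter = 2 * (33 + 7)
Perimeter = 2 * 40
Perimeter = 80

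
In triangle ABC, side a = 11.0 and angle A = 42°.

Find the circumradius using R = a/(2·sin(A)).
R = a/(2·sin(A)) = 11.0/(2·sin(42°))
R = 11.0/(2·0.669131) = 11.0/1.338261 = 8.22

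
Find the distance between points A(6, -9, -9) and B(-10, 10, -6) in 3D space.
d = √[(-16)² + (19)² + (3)²] = √626 = 25.02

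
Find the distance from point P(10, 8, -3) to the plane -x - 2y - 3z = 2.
d = |(-1)(10) + (-2)(8) + (-3)(-3) - (2)| / √((-1)² + (-2)² + (-3)²) = 19/√14 = 5.078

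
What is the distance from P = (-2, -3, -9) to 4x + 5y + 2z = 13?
d = |4(-2) + 5(-3) + 2(-9) - (13)| / √(4² + 5² + 2²) = 54/√45 = 8.05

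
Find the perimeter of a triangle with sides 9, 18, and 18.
Perimeter = sum of all sides
Perimeter = 9 + 18 + 18
Perimeter = 45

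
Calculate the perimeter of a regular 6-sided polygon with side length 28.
Perimeter = number of sides * side length
Perimeter = 6 * 28
Perimeter = 168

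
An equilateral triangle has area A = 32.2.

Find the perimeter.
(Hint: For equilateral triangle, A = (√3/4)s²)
A = (√3/4)s²  →  s² = 4A/√3 = 4·32.2/√3 = 74.3627
s = 8.62338
Perimeter = 3s = 25.87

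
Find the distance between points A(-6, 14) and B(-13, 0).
Using the distance formula: d = sqrt((x₂-x₁)² + (y₂-y₁)²)
dx = (-13) - (-6) = -7
dy = 0 - 14 = -14
d = sqrt((-7)² + (-14)²) = sqrt(49 + 196) = sqrt(245) = 15.65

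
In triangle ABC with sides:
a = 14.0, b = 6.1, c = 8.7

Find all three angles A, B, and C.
By the law of cosines:
cos(A) = (b² + c² - a²)/(2bc) = -0.782928  →  A = 141.5°
cos(B) = (a² + c² - b²)/(2ac) = 0.962562  →  B = 15.73°
cos(C) = (a² + b² - c²)/(2ab) = 0.922248  →  C = 22.74°
Check: A + B + C = 180.0° ✓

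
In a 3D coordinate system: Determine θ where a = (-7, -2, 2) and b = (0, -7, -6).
a·b = 2, |a|² = 57, |b|² = 85
cos θ = 2/√4845 ≈ 0.02873
θ ≈ 88.35°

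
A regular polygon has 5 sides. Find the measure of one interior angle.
Interior angle of a regular n-gon = (n-2)*180/n
Interior angle = (5-2)*180/5
Interior angle = 3*180/5
Interior angle = 540/5
Interior angle = 108 degrees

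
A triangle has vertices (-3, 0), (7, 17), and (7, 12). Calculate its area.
Using the coordinate formula: Area = (1/2)|x₁(y₂-y₃) + x₂(y₃-y₁) + x₃(y₁-y₂)|
Area = (1/2)|(-3)(17-12) + 7(12-0) + 7(0-17)|
Area = (1/2)|(-3)*5 + 7*12 + 7*(-17)|
Area = (1/2)|(-15) + 84 + (-119)|
Area = (1/2)*50 = 25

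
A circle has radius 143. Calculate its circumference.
Circumference = 2 * pi * r
Circumference = 2 * pi * 143
Circumference = 898.50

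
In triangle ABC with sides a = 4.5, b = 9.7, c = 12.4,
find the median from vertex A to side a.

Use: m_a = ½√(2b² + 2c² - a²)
m_a = ½√(2·9.7² + 2·12.4² - 4.5²)
m_a = ½√(188.18 + 307.52 - 20.25) = ½√475.45 = 10.9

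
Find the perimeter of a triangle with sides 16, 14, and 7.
Perimeter = sum of all sides
Perimeter = 16 + 14 + 7
Perimeter = 37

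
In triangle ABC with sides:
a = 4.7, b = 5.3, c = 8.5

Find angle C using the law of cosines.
cos(C) = (a² + b² - c²)/(2ab)
cos(C) = (4.7² + 5.3² - 8.5²)/(2·4.7·5.3) = -22.07/49.82 = -0.442995
C = arccos(-0.442995) = 116.3°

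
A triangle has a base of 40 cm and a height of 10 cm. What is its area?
Area = (1/2) * base * height
Area = (1/2) * 40 * 10
Area = 200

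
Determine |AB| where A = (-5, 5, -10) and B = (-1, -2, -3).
d = √[(4)² + (-7)² + (7)²] = √114 = 10.68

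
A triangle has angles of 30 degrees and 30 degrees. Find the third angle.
Sum of angles in a triangle = 180 degrees
Third angle = 180 - 30 - 30
Third angle = 120 degrees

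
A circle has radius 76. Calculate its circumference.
Circumference = 2 * pi * r
Circumference = 2 * pi * 76
Circumference = 477.52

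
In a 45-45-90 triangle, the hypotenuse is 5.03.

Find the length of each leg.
In a 45-45-90 triangle, hypotenuse = leg·√2  →  leg = hypotenuse/√2
leg = 5.03/√2 = 3.557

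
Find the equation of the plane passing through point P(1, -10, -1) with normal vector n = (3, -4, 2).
d = n·P = (3)(1) + (-4)(-10) + (2)(-1) = 41
Plane: 3x - 4y + 2z = 41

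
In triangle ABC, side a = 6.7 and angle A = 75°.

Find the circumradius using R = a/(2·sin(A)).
R = a/(2·sin(A)) = 6.7/(2·sin(75°))
R = 6.7/(2·0.965926) = 6.7/1.931852 = 3.468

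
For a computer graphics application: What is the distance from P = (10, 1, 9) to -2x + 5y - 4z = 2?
d = |(-2)(10) + 5(1) + (-4)(9) - (2)| / √((-2)² + 5² + (-4)²) = 53/√45 = 7.901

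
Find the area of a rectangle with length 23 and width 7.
Area = length * width
Area = 23 * 7
Area = 161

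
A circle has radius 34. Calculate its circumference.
Circumference = 2 * pi * r
Circumference = 2 * pi * 34
Circumference = 213.63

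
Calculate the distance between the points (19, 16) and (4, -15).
Using the distance formula: d = sqrt((x₂-x₁)² + (y₂-y₁)²)
dx = 4 - 19 = -15
dy = (-15) - 16 = -31
d = sqrt((-15)² + (-31)²) = sqrt(225 + 961) = sqrt(1186) = 34.44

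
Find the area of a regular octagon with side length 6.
For a regular 8-gon with side length s = 6:
Apothem a = s / (2*tan(pi/8)) = 6 / (2*tan(pi/8)) ≈ 7.2426
Perimeter P = 8 * 6 = 48
Area = (1/2) * P * a = (1/2) * 48 * 7.2426 = 173.82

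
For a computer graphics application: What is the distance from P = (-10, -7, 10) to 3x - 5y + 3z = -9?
d = |3(-10) + (-5)(-7) + 3(10) - (-9)| / √(3² + (-5)² + 3²) = 44/√43 = 6.71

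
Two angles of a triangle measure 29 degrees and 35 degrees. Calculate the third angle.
Sum of angles in a triangle = 180 degrees
Third angle = 180 - 29 - 35
Third angle = 116 degrees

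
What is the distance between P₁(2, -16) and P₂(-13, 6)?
Using the distance formula: d = sqrt((x₂-x₁)² + (y₂-y₁)²)
dx = (-13) - 2 = -15
dy = 6 - (-16) = 22
d = sqrt((-15)² + 22²) = sqrt(225 + 484) = sqrt(709) = 26.63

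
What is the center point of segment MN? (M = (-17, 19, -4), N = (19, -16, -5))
Midpoint = ((-17+19)/2, (19-16)/2, (-4-5)/2) = (1, 1.5, -4.5)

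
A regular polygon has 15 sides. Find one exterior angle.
Exterior angle of a regular n-gon = 360/n
Exterior angle = 360/15
Exterior angle = 24 degrees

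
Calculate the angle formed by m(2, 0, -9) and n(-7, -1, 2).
m·n = -32, |m|² = 85, |n|² = 54
cos θ = -32/√4590 ≈ -0.4723
θ ≈ 118.2°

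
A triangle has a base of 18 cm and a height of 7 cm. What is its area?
Area = (1/2) * base * height
Area = (1/2) * 18 * 7
Area = 63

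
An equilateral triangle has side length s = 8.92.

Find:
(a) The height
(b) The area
(a) Height h = s·√3/2 = 8.92·√3/2 = 7.725
(b) Area = (√3/4)·s² = (√3/4)·8.92² = (√3/4)·79.5664 = 34.45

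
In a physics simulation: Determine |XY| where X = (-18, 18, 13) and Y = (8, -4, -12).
d = √[(26)² + (-22)² + (-25)²] = √1785 = 42.25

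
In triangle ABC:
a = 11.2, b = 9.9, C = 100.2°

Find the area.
Using A = ½ab·sin(C):
A = ½·11.2·9.9·sin(100.2°) = ½·110.88·0.984196 = 54.56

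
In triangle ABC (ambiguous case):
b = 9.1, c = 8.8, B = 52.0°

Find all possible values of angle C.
sin(C)/c = sin(B)/b  →  sin(C) = c·sin(B)/b = 8.8·sin(52.0°)/9.1 = 0.762032
C₁ = arcsin(0.762032) = 49.64°,  C₂ = 180° - C₁ = 130.36°
Check C₂: A = 180° - 52.0° - 130.36° = -2.36° ≤ 0, rejected
C = 49.64° (one solution)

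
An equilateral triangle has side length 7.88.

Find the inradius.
For an equilateral triangle, r = s/(2√3) where s is the side.
r = 7.88/(2√3) = 7.88/3.464102 = 2.275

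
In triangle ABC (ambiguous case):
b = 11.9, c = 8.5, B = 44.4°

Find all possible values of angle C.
sin(C)/c = sin(B)/b  →  sin(C) = c·sin(B)/b = 8.5·sin(44.4°)/11.9 = 0.499760
C₁ = arcsin(0.499760) = 29.98°,  C₂ = 180° - C₁ = 150.02°
Check C₂: A = 180° - 44.4° - 150.02° = -14.42° ≤ 0, rejected
C = 29.98° (one solution)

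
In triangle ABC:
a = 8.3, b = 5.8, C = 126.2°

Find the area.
Using A = ½ab·sin(C):
A = ½·8.3·5.8·sin(126.2°) = ½·48.14·0.806960 = 19.42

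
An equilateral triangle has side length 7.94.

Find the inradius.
For an equilateral triangle, r = s/(2√3) where s is the side.
r = 7.94/(2√3) = 7.94/3.464102 = 2.292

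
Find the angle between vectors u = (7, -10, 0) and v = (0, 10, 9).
u·v = -100, |u|² = 149, |v|² = 181
cos θ = -100/√26969 ≈ -0.6089
θ ≈ 127.5°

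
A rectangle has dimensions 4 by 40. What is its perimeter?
Perimeter = 2 * (length + width)
Perimeter = 2 * (4 + 40)
Perimeter = 2 * 44
Perimeter = 88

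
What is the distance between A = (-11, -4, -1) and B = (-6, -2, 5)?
d = √[(5)² + (2)² + (6)²] = √65 = 8.062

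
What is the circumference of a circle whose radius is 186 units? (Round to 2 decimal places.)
Circumference = 2 * pi * r
Circumference = 2 * pi * 186
Circumference = 1168.67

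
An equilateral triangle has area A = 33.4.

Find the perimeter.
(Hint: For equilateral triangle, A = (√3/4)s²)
A = (√3/4)s²  →  s² = 4A/√3 = 4·33.4/√3 = 77.134
s = 8.7826
Perimeter = 3s = 26.35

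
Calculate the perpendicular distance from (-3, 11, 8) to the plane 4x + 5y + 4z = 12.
d = |4(-3) + 5(11) + 4(8) - (12)| / √(4² + 5² + 4²) = 63/√57 = 8.345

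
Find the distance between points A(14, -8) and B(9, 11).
Using the distance formula: d = sqrt((x₂-x₁)² + (y₂-y₁)²)
dx = 9 - 14 = -5
dy = 11 - (-8) = 19
d = sqrt((-5)² + 19²) = sqrt(25 + 361) = sqrt(386) = 19.65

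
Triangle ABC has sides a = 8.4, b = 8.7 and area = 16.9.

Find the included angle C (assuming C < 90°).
Area = ½ab·sin(C)  →  sin(C) = 2·Area/(ab)
sin(C) = 2·16.9/(8.4·8.7) = 0.462507
C = arcsin(0.462507) = 27.55°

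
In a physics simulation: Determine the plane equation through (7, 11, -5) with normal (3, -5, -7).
d = n·P = (3)(7) + (-5)(11) + (-7)(-5) = 1
Plane: 3x - 5y - 7z = 1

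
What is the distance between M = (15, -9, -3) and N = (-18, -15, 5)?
d = √[(-33)² + (-6)² + (8)²] = √1189 = 34.48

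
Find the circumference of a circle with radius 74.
Circumference = 2 * pi * r
Circumference = 2 * pi * 74
Circumference = 464.96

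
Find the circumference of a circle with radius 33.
Circumference = 2 * pi * r
Circumference = 2 * pi * 33
Circumference = 207.35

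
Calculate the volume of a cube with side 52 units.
Volume = s³
Volume = 52³
Volume = 140608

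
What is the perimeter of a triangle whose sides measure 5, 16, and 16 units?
Perimeter = sum of all sides
Perimeter = 5 + 16 + 16
Perimeter = 37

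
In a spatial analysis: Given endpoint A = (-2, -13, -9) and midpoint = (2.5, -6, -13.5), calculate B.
B = (2×2.5 - (-2), 2×(-6) - (-13), 2×(-13.5) - (-9)) = (7, 1, -18)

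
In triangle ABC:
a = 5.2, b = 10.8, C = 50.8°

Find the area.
Using A = ½ab·sin(C):
A = ½·5.2·10.8·sin(50.8°) = ½·56.16·0.774944 = 21.76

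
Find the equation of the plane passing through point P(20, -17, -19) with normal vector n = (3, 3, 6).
d = n·P = (3)(20) + (3)(-17) + (6)(-19) = -105
Plane: 3x + 3y + 6z = -105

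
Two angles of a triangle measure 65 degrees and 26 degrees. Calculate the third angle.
Sum of angles in a triangle = 180 degrees
Third angle = 180 - 65 - 26
Third angle = 89 degrees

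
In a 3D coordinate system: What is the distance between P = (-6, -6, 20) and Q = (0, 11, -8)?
d = √[(6)² + (17)² + (-28)²] = √1109 = 33.3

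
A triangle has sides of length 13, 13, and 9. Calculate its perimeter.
Perimeter = sum of all sides
Perimeter = 13 + 13 + 9
Perimeter = 35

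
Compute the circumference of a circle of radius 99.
Circumference = 2 * pi * r
Circumference = 2 * pi * 99
Circumference = 622.04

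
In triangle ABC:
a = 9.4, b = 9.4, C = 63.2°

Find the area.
Using A = ½ab·sin(C):
A = ½·9.4·9.4·sin(63.2°) = ½·88.36·0.892586 = 39.43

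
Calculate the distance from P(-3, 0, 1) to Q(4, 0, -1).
d = √[(7)² + (0)² + (-2)²] = √53 = 7.28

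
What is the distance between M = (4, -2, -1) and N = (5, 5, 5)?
d = √[(1)² + (7)² + (6)²] = √86 = 9.274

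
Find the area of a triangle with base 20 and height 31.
Area = (1/2) * base * height
Area = (1/2) * 20 * 31
Area = 310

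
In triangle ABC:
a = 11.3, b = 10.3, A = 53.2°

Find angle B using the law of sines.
sin(B)/b = sin(A)/a
sin(B) = b·sin(A)/a = 10.3·sin(53.2°)/11.3 = 0.729870
B = arcsin(0.729870) = 46.88°  (b ≤ a, so B ≤ A and the acute solution is unique)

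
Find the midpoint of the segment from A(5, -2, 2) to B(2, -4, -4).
Midpoint = ((5+2)/2, (-2-4)/2, (2-4)/2) = (3.5, -3, -1)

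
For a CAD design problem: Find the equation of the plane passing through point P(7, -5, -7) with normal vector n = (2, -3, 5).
d = n·P = (2)(7) + (-3)(-5) + (5)(-7) = -6
Plane: 2x - 3y + 5z = -6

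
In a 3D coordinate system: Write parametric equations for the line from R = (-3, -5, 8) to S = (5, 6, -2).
Direction vector d = S - R = (8, 11, -10)
x = -3 + 8t, y = -5 + 11t, z = 8 - 10t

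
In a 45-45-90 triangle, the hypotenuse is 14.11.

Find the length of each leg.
In a 45-45-90 triangle, hypotenuse = leg·√2  →  leg = hypotenuse/√2
leg = 14.11/√2 = 9.977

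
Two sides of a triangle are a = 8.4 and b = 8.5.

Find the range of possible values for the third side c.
By the triangle inequality: |a - b| < c < a + b
|8.4 - 8.5| < c < 8.4 + 8.5
0.1 < c < 16.9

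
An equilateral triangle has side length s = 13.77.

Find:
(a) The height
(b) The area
(a) Height h = s·√3/2 = 13.77·√3/2 = 11.93
(b) Area = (√3/4)·s² = (√3/4)·13.77² = (√3/4)·189.613 = 82.1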